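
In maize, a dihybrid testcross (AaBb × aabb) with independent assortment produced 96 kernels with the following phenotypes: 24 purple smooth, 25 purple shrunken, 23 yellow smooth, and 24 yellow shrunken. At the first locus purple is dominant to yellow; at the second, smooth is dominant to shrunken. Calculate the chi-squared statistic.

A dihybrid testcross with independent assortment gives a 1:1:1:1 ratio.
Expected counts for N = 96 under a 1:1:1:1 ratio (total parts = 4):
  purple smooth: 96 × 1/4 = 24
  purple shrunken: 96 × 1/4 = 24
  yellow smooth: 96 × 1/4 = 24
  yellow shrunken: 96 × 1/4 = 24
χ² = Σ (O − E)² / E
  purple smooth: (24 − 24)² / 24 = 0.0000
  purple shrunken: (25 − 24)² / 24 = 0.0417
  yellow smooth: (23 − 24)² / 24 = 0.0417
  yellow shrunken: (24 − 24)² / 24 = 0.0000
χ² = 0.0000 + 0.0417 + 0.0417 + 0.0000 = 0.0834 ≈ 0.083

0.083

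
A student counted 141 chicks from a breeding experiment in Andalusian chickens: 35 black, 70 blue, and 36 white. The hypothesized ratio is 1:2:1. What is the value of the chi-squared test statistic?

0.021

Expected counts for N = 141 under a 1:2:1 ratio (total parts = 4):
  black: 141 × 1/4 = 35.25
  blue: 141 × 2/4 = 70.5
  white: 141 × 1/4 = 35.25
χ² = Σ (O − E)² / E
  black: (35 − 35.25)² / 35.25 = 0.0018
  blue: (70 − 70.5)² / 70.5 = 0.0035
  white: (36 − 35.25)² / 35.25 = 0.0160
χ² = 0.0018 + 0.0035 + 0.0160 = 0.0213 ≈ 0.021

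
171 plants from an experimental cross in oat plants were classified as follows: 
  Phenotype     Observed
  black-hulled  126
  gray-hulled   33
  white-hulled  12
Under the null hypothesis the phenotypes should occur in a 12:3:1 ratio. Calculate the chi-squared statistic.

Expected counts for N = 171 under a 12:3:1 ratio (total parts = 16):
  black-hulled: 171 × 12/16 = 128.25
  gray-hulled: 171 × 3/16 = 32.0625
  white-hulled: 171 × 1/16 = 10.6875
χ² = Σ (O − E)² / E
  black-hulled: (126 − 128.25)² / 128.25 = 0.0395
  gray-hulled: (33 − 32.0625)² / 32.0625 = 0.0274
  white-hulled: (12 − 10.6875)² / 10.6875 = 0.1612
χ² = 0.0395 + 0.0274 + 0.1612 = 0.2281 ≈ 0.228

0.228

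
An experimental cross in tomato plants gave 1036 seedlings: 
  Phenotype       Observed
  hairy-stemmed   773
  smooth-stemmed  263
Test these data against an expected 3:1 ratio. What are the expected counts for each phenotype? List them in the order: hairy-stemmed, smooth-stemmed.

Expected counts for N = 1036 under a 3:1 ratio (total parts = 4):
  hairy-stemmed: 1036 × 3/4 = 777
  smooth-stemmed: 1036 × 1/4 = 259

777, 259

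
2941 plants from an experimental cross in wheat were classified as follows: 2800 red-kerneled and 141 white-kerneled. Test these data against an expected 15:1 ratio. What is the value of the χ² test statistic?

Total ratio parts = 16. Expected numbers out of 2941:
  red-kerneled: 2941 × 15/16 = 2757.1875
  white-kerneled: 2941 × 1/16 = 183.8125
χ² = Σ (O − E)² / E
  red-kerneled: (2800 − 2757.1875)² / 2757.1875 = 0.6648
  white-kerneled: (141 − 183.8125)² / 183.8125 = 9.9716
χ² = 0.6648 + 9.9716 = 10.6364 ≈ 10.636

10.636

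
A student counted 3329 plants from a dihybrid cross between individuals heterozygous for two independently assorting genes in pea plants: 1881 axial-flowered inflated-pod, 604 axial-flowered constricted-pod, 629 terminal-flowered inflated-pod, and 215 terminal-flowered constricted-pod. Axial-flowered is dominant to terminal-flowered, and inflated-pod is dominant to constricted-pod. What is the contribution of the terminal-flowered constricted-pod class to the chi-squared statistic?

0.231

A dihybrid F₂ with independent assortment and complete dominance at both loci gives a 9:3:3:1 phenotypic ratio.
Expected counts for N = 3329 under a 9:3:3:1 ratio (total parts = 16):
  axial-flowered inflated-pod: 3329 × 9/16 = 1872.5625
  axial-flowered constricted-pod: 3329 × 3/16 = 624.1875
  terminal-flowered inflated-pod: 3329 × 3/16 = 624.1875
  terminal-flowered constricted-pod: 3329 × 1/16 = 208.0625
Contribution of terminal-flowered constricted-pod: (215 − 208.0625)² / 208.0625 = 0.2313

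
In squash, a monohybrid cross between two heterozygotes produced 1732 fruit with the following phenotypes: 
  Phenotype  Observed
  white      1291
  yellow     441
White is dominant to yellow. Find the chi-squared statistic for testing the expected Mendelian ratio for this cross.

0.197

For a monohybrid cross between heterozygotes with complete dominance, the expected phenotypic ratio is 3:1.
The 3:1 ratio has 4 parts, so with N = 1732 the expected counts are:
  white: 1732 × 3/4 = 1299
  yellow: 1732 × 1/4 = 433
χ² = Σ (O − E)² / E
  white: (1291 − 1299)² / 1299 = 0.0493
  yellow: (441 − 433)² / 433 = 0.1478
χ² = 0.0493 + 0.1478 = 0.1971 ≈ 0.197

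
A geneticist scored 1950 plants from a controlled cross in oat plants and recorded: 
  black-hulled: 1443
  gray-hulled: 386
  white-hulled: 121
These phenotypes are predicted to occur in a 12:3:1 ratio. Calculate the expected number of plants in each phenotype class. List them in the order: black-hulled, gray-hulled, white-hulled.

Expected counts for N = 1950 under a 12:3:1 ratio (total parts = 16):
  black-hulled: 1950 × 12/16 = 1462.5
  gray-hulled: 1950 × 3/16 = 365.625
  white-hulled: 1950 × 1/16 = 121.875

1462.5, 365.625, 121.875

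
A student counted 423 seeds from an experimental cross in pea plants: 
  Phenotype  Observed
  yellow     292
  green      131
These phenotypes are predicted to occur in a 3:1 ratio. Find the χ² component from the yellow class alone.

Total ratio parts = 4. Expected numbers out of 423:
  yellow: 423 × 3/4 = 317.25
  green: 423 × 1/4 = 105.75
Contribution of yellow: (292 − 317.25)² / 317.25 = 2.0097

2.010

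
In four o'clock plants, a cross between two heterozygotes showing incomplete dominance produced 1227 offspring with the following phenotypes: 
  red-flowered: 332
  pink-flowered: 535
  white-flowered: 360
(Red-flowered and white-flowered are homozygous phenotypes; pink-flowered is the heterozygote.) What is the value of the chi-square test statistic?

With incomplete dominance, a heterozygote × heterozygote cross gives a 1:2:1 phenotypic ratio.
Under the 1:2:1 hypothesis (Σ ratio = 4, N = 1227):
  red-flowered: 1227 × 1/4 = 306.75
  pink-flowered: 1227 × 2/4 = 613.5
  white-flowered: 1227 × 1/4 = 306.75
χ² = Σ (O − E)² / E
  red-flowered: (332 − 306.75)² / 306.75 = 2.0784
  pink-flowered: (535 − 613.5)² / 613.5 = 10.0444
  white-flowered: (360 − 306.75)² / 306.75 = 9.2439
χ² = 2.0784 + 10.0444 + 9.2439 = 21.3667 ≈ 21.367

21.367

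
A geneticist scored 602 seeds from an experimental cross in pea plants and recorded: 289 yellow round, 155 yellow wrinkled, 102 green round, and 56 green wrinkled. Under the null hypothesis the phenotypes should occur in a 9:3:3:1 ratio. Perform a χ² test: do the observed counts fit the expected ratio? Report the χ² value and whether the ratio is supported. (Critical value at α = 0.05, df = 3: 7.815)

33.015; not consistent

The 9:3:3:1 ratio has 16 parts, so with N = 602 the expected counts are:
  yellow round: 602 × 9/16 = 338.625
  yellow wrinkled: 602 × 3/16 = 112.875
  green round: 602 × 3/16 = 112.875
  green wrinkled: 602 × 1/16 = 37.625
χ² = Σ (O − E)² / E
  yellow round: (289 − 338.625)² / 338.625 = 7.2725
  yellow wrinkled: (155 − 112.875)² / 112.875 = 15.7211
  green round: (102 − 112.875)² / 112.875 = 1.0478
  green wrinkled: (56 − 37.625)² / 37.625 = 8.9738
χ² = 7.2725 + 15.7211 + 1.0478 + 8.9738 = 33.0152 ≈ 33.015
Degrees of freedom = 4 − 1 = 3; critical value at α = 0.05 is 7.815.
Since 33.015 > 7.815, we reject the null hypothesis — the data do not fit the 9:3:3:1 ratio.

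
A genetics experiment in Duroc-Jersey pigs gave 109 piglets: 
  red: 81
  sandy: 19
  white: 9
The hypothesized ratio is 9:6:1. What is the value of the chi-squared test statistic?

18.731

Expected counts for N = 109 under a 9:6:1 ratio (total parts = 16):
  red: 109 × 9/16 = 61.3125
  sandy: 109 × 6/16 = 40.875
  white: 109 × 1/16 = 6.8125
χ² = Σ (O − E)² / E
  red: (81 − 61.3125)² / 61.3125 = 6.3217
  sandy: (19 − 40.875)² / 40.875 = 11.7068
  white: (9 − 6.8125)² / 6.8125 = 0.7024
χ² = 6.3217 + 11.7068 + 0.7024 = 18.7309 ≈ 18.731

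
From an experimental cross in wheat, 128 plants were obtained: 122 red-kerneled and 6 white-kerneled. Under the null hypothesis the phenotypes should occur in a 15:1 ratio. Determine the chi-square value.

0.533

The 15:1 ratio has 16 parts, so with N = 128 the expected counts are:
  red-kerneled: 128 × 15/16 = 120
  white-kerneled: 128 × 1/16 = 8
χ² = Σ (O − E)² / E
  red-kerneled: (122 − 120)² / 120 = 0.0333
  white-kerneled: (6 − 8)² / 8 = 0.5000
χ² = 0.0333 + 0.5000 = 0.5333 ≈ 0.533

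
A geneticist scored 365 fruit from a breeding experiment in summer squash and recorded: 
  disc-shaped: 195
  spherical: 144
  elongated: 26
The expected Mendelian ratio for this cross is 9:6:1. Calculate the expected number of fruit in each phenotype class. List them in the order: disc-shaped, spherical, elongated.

Expected counts for N = 365 under a 9:6:1 ratio (total parts = 16):
  disc-shaped: 365 × 9/16 = 205.3125
  spherical: 365 × 6/16 = 136.875
  elongated: 365 × 1/16 = 22.8125

205.3125, 136.875, 22.8125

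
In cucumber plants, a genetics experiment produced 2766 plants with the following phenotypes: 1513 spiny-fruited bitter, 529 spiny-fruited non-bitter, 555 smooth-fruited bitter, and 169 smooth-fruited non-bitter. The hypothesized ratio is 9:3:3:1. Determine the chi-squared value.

Expected counts for N = 2766 under a 9:3:3:1 ratio (total parts = 16):
  spiny-fruited bitter: 2766 × 9/16 = 1555.875
  spiny-fruited non-bitter: 2766 × 3/16 = 518.625
  smooth-fruited bitter: 2766 × 3/16 = 518.625
  smooth-fruited non-bitter: 2766 × 1/16 = 172.875
χ² = Σ (O − E)² / E
  spiny-fruited bitter: (1513 − 1555.875)² / 1555.875 = 1.1815
  spiny-fruited non-bitter: (529 − 518.625)² / 518.625 = 0.2076
  smooth-fruited bitter: (555 − 518.625)² / 518.625 = 2.5512
  smooth-fruited non-bitter: (169 − 172.875)² / 172.875 = 0.0869
χ² = 1.1815 + 0.2076 + 2.5512 + 0.0869 = 4.0272 ≈ 4.027

4.027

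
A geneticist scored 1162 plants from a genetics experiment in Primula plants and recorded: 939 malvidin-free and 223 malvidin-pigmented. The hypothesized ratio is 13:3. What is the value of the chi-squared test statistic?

Total ratio parts = 16. Expected numbers out of 1162:
  malvidin-free: 1162 × 13/16 = 944.125
  malvidin-pigmented: 1162 × 3/16 = 217.875
χ² = Σ (O − E)² / E
  malvidin-free: (939 − 944.125)² / 944.125 = 0.0278
  malvidin-pigmented: (223 − 217.875)² / 217.875 = 0.1206
χ² = 0.0278 + 0.1206 = 0.1484 ≈ 0.148

0.148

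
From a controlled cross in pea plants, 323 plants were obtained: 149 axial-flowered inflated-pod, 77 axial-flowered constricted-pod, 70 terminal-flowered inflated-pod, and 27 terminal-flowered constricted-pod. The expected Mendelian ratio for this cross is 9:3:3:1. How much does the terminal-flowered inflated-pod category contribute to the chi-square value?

The 9:3:3:1 ratio has 16 parts, so with N = 323 the expected counts are:
  axial-flowered inflated-pod: 323 × 9/16 = 181.6875
  axial-flowered constricted-pod: 323 × 3/16 = 60.5625
  terminal-flowered inflated-pod: 323 × 3/16 = 60.5625
  terminal-flowered constricted-pod: 323 × 1/16 = 20.1875
Contribution of terminal-flowered inflated-pod: (70 − 60.5625)² / 60.5625 = 1.4707

1.471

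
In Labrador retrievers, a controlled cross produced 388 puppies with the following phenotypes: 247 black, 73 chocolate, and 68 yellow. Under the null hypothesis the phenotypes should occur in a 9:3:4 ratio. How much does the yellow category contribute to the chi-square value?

Total ratio parts = 16. Expected numbers out of 388:
  black: 388 × 9/16 = 218.25
  chocolate: 388 × 3/16 = 72.75
  yellow: 388 × 4/16 = 97
Contribution of yellow: (68 − 97)² / 97 = 8.6701

8.670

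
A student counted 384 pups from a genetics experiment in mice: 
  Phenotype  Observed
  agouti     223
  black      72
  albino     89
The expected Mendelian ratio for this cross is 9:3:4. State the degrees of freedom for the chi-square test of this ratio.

A goodness-of-fit test with 3 phenotype classes has df = 3 − 1 = 2.

2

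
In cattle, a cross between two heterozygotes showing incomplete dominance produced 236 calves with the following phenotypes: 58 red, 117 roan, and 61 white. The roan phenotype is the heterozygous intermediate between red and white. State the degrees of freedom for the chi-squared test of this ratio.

2

With incomplete dominance, a heterozygote × heterozygote cross gives a 1:2:1 phenotypic ratio.
A goodness-of-fit test with 3 phenotype classes has df = 3 − 1 = 2.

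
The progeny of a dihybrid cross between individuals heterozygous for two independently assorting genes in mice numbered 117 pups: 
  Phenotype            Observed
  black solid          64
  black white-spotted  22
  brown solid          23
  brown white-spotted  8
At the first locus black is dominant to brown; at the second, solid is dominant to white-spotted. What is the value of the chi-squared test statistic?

A dihybrid F₂ with independent assortment and complete dominance at both loci gives a 9:3:3:1 phenotypic ratio.
Under the 9:3:3:1 hypothesis (Σ ratio = 16, N = 117):
  black solid: 117 × 9/16 = 65.8125
  black white-spotted: 117 × 3/16 = 21.9375
  brown solid: 117 × 3/16 = 21.9375
  brown white-spotted: 117 × 1/16 = 7.3125
χ² = Σ (O − E)² / E
  black solid: (64 − 65.8125)² / 65.8125 = 0.0499
  black white-spotted: (22 − 21.9375)² / 21.9375 = 0.0002
  brown solid: (23 − 21.9375)² / 21.9375 = 0.0515
  brown white-spotted: (8 − 7.3125)² / 7.3125 = 0.0646
χ² = 0.0499 + 0.0002 + 0.0515 + 0.0646 = 0.1662 ≈ 0.166

0.166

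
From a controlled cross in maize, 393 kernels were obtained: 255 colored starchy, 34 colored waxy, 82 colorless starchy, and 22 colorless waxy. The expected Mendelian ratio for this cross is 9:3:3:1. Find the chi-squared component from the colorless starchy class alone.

0.938

Under the 9:3:3:1 hypothesis (Σ ratio = 16, N = 393):
  colored starchy: 393 × 9/16 = 221.0625
  colored waxy: 393 × 3/16 = 73.6875
  colorless starchy: 393 × 3/16 = 73.6875
  colorless waxy: 393 × 1/16 = 24.5625
Contribution of colorless starchy: (82 − 73.6875)² / 73.6875 = 0.9377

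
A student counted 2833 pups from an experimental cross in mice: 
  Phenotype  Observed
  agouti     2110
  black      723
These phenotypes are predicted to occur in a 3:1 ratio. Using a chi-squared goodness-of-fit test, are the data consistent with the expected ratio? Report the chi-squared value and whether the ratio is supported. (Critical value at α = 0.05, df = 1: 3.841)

Total ratio parts = 4. Expected numbers out of 2833:
  agouti: 2833 × 3/4 = 2124.75
  black: 2833 × 1/4 = 708.25
χ² = Σ (O − E)² / E
  agouti: (2110 − 2124.75)² / 2124.75 = 0.1024
  black: (723 − 708.25)² / 708.25 = 0.3072
χ² = 0.1024 + 0.3072 = 0.4096 ≈ 0.410
Degrees of freedom = 2 − 1 = 1; critical value at α = 0.05 is 3.841.
Since 0.410 < 3.841, we fail to reject the null hypothesis — the data are consistent with the 3:1 ratio.

0.410; consistent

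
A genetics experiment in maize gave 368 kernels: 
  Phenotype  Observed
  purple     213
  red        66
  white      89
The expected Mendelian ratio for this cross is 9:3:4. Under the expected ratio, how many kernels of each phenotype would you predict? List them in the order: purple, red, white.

207, 69, 92

The 9:3:4 ratio has 16 parts, so with N = 368 the expected counts are:
  purple: 368 × 9/16 = 207
  red: 368 × 3/16 = 69
  white: 368 × 4/16 = 92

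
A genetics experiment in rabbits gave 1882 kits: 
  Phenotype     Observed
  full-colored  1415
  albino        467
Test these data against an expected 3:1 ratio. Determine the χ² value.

Expected counts for N = 1882 under a 3:1 ratio (total parts = 4):
  full-colored: 1882 × 3/4 = 1411.5
  albino: 1882 × 1/4 = 470.5
χ² = Σ (O − E)² / E
  full-colored: (1415 − 1411.5)² / 1411.5 = 0.0087
  albino: (467 − 470.5)² / 470.5 = 0.0260
χ² = 0.0087 + 0.0260 = 0.0347 ≈ 0.035

0.035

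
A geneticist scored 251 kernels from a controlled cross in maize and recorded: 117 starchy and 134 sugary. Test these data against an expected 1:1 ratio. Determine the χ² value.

Expected counts for N = 251 under a 1:1 ratio (total parts = 2):
  starchy: 251 × 1/2 = 125.5
  sugary: 251 × 1/2 = 125.5
χ² = Σ (O − E)² / E
  starchy: (117 − 125.5)² / 125.5 = 0.5757
  sugary: (134 − 125.5)² / 125.5 = 0.5757
χ² = 0.5757 + 0.5757 = 1.1514 ≈ 1.151

1.151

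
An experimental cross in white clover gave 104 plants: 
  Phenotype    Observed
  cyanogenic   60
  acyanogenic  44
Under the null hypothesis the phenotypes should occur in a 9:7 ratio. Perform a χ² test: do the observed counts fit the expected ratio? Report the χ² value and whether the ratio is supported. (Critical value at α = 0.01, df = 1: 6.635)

0.088; consistent

The 9:7 ratio has 16 parts, so with N = 104 the expected counts are:
  cyanogenic: 104 × 9/16 = 58.5
  acyanogenic: 104 × 7/16 = 45.5
χ² = Σ (O − E)² / E
  cyanogenic: (60 − 58.5)² / 58.5 = 0.0385
  acyanogenic: (44 − 45.5)² / 45.5 = 0.0495
χ² = 0.0385 + 0.0495 = 0.088
Degrees of freedom = 2 − 1 = 1; critical value at α = 0.01 is 6.635.
Since 0.088 < 6.635, we fail to reject the null hypothesis — the data are consistent with the 9:7 ratio.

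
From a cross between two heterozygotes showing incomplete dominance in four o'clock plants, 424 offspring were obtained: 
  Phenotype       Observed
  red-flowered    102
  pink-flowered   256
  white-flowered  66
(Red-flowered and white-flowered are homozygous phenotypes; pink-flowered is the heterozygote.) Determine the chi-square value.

With incomplete dominance, a heterozygote × heterozygote cross gives a 1:2:1 phenotypic ratio.
Total ratio parts = 4. Expected numbers out of 424:
  red-flowered: 424 × 1/4 = 106
  pink-flowered: 424 × 2/4 = 212
  white-flowered: 424 × 1/4 = 106
χ² = Σ (O − E)² / E
  red-flowered: (102 − 106)² / 106 = 0.1509
  pink-flowered: (256 − 212)² / 212 = 9.1321
  white-flowered: (66 − 106)² / 106 = 15.0943
χ² = 0.1509 + 9.1321 + 15.0943 = 24.3773 ≈ 24.377

24.377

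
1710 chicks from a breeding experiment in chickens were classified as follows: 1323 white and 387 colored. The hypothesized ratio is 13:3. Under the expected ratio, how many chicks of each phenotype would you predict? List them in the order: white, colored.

Under the 13:3 hypothesis (Σ ratio = 16, N = 1710):
  white: 1710 × 13/16 = 1389.375
  colored: 1710 × 3/16 = 320.625

1389.375, 320.625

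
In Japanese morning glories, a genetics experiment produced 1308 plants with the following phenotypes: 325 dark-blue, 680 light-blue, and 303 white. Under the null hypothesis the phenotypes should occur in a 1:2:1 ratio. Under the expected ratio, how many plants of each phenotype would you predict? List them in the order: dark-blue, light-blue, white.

327, 654, 327

The 1:2:1 ratio has 4 parts, so with N = 1308 the expected counts are:
  dark-blue: 1308 × 1/4 = 327
  light-blue: 1308 × 2/4 = 654
  white: 1308 × 1/4 = 327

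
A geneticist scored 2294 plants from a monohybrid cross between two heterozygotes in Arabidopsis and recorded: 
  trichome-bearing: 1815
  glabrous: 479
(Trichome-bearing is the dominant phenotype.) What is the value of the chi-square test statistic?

For a monohybrid cross between heterozygotes with complete dominance, the expected phenotypic ratio is 3:1.
Total ratio parts = 4. Expected numbers out of 2294:
  trichome-bearing: 2294 × 3/4 = 1720.5
  glabrous: 2294 × 1/4 = 573.5
χ² = Σ (O − E)² / E
  trichome-bearing: (1815 − 1720.5)² / 1720.5 = 5.1905
  glabrous: (479 − 573.5)² / 573.5 = 15.5715
χ² = 5.1905 + 15.5715 = 20.762

20.762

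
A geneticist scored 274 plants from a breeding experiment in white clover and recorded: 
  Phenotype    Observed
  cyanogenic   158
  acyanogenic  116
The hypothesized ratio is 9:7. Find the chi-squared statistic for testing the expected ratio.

0.223

Expected counts for N = 274 under a 9:7 ratio (total parts = 16):
  cyanogenic: 274 × 9/16 = 154.125
  acyanogenic: 274 × 7/16 = 119.875
χ² = Σ (O − E)² / E
  cyanogenic: (158 − 154.125)² / 154.125 = 0.0974
  acyanogenic: (116 − 119.875)² / 119.875 = 0.1253
χ² = 0.0974 + 0.1253 = 0.2227 ≈ 0.223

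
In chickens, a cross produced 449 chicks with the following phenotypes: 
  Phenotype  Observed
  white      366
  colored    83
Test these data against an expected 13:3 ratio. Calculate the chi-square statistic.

0.021

Expected counts for N = 449 under a 13:3 ratio (total parts = 16):
  white: 449 × 13/16 = 364.8125
  colored: 449 × 3/16 = 84.1875
χ² = Σ (O − E)² / E
  white: (366 − 364.8125)² / 364.8125 = 0.0039
  colored: (83 − 84.1875)² / 84.1875 = 0.0168
χ² = 0.0039 + 0.0168 = 0.0207 ≈ 0.021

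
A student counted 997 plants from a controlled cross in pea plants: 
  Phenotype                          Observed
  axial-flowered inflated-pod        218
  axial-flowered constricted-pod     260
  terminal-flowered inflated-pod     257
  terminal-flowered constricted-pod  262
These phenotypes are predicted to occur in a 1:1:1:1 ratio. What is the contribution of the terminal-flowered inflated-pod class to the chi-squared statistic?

The 1:1:1:1 ratio has 4 parts, so with N = 997 the expected counts are:
  axial-flowered inflated-pod: 997 × 1/4 = 249.25
  axial-flowered constricted-pod: 997 × 1/4 = 249.25
  terminal-flowered inflated-pod: 997 × 1/4 = 249.25
  terminal-flowered constricted-pod: 997 × 1/4 = 249.25
Contribution of terminal-flowered inflated-pod: (257 − 249.25)² / 249.25 = 0.2410

0.241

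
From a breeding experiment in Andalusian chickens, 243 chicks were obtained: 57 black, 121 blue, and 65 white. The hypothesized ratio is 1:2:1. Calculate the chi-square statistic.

0.531

The 1:2:1 ratio has 4 parts, so with N = 243 the expected counts are:
  black: 243 × 1/4 = 60.75
  blue: 243 × 2/4 = 121.5
  white: 243 × 1/4 = 60.75
χ² = Σ (O − E)² / E
  black: (57 − 60.75)² / 60.75 = 0.2315
  blue: (121 − 121.5)² / 121.5 = 0.0021
  white: (65 − 60.75)² / 60.75 = 0.2973
χ² = 0.2315 + 0.0021 + 0.2973 = 0.5309 ≈ 0.531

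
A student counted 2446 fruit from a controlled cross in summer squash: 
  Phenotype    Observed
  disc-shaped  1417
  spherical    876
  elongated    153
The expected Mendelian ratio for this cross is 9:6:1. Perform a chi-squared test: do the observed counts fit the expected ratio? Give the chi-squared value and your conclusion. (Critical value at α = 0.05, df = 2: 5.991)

3.084; consistent

The 9:6:1 ratio has 16 parts, so with N = 2446 the expected counts are:
  disc-shaped: 2446 × 9/16 = 1375.875
  spherical: 2446 × 6/16 = 917.25
  elongated: 2446 × 1/16 = 152.875
χ² = Σ (O − E)² / E
  disc-shaped: (1417 − 1375.875)² / 1375.875 = 1.2292
  spherical: (876 − 917.25)² / 917.25 = 1.8551
  elongated: (153 − 152.875)² / 152.875 = 0.0001
χ² = 1.2292 + 1.8551 + 0.0001 = 3.0844 ≈ 3.084
Degrees of freedom = 3 − 1 = 2; critical value at α = 0.05 is 5.991.
Since 3.084 < 5.991, we fail to reject the null hypothesis — the data are consistent with the 9:6:1 ratio.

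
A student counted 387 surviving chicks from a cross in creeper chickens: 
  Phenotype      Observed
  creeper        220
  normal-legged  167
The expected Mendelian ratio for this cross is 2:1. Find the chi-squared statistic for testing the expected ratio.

16.791

Total ratio parts = 3. Expected numbers out of 387:
  creeper: 387 × 2/3 = 258
  normal-legged: 387 × 1/3 = 129
χ² = Σ (O − E)² / E
  creeper: (220 − 258)² / 258 = 5.5969
  normal-legged: (167 − 129)² / 129 = 11.1938
χ² = 5.5969 + 11.1938 = 16.7907 ≈ 16.791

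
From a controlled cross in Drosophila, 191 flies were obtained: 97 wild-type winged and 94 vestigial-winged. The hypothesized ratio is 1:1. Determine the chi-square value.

0.047

Total ratio parts = 2. Expected numbers out of 191:
  wild-type winged: 191 × 1/2 = 95.5
  vestigial-winged: 191 × 1/2 = 95.5
χ² = Σ (O − E)² / E
  wild-type winged: (97 − 95.5)² / 95.5 = 0.0236
  vestigial-winged: (94 − 95.5)² / 95.5 = 0.0236
χ² = 0.0236 + 0.0236 = 0.0472 ≈ 0.047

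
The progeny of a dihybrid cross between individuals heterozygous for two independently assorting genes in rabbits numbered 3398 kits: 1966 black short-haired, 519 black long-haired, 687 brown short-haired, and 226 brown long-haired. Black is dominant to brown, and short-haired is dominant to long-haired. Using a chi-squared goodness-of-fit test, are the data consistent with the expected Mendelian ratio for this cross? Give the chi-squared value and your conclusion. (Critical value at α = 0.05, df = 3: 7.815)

A dihybrid F₂ with independent assortment and complete dominance at both loci gives a 9:3:3:1 phenotypic ratio.
Total ratio parts = 16. Expected numbers out of 3398:
  black short-haired: 3398 × 9/16 = 1911.375
  black long-haired: 3398 × 3/16 = 637.125
  brown short-haired: 3398 × 3/16 = 637.125
  brown long-haired: 3398 × 1/16 = 212.375
χ² = Σ (O − E)² / E
  black short-haired: (1966 − 1911.375)² / 1911.375 = 1.5611
  black long-haired: (519 − 637.125)² / 637.125 = 21.9008
  brown short-haired: (687 − 637.125)² / 637.125 = 3.9043
  brown long-haired: (226 − 212.375)² / 212.375 = 0.8741
χ² = 1.5611 + 21.9008 + 3.9043 + 0.8741 = 28.2403 ≈ 28.240
Degrees of freedom = 4 − 1 = 3; critical value at α = 0.05 is 7.815.
Since 28.240 > 7.815, we reject the null hypothesis — the data do not fit the 9:3:3:1 ratio.

28.240; not consistent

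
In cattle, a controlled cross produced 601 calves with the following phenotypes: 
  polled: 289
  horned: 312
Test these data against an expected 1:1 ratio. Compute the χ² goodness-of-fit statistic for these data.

0.880

Under the 1:1 hypothesis (Σ ratio = 2, N = 601):
  polled: 601 × 1/2 = 300.5
  horned: 601 × 1/2 = 300.5
χ² = Σ (O − E)² / E
  polled: (289 − 300.5)² / 300.5 = 0.4401
  horned: (312 − 300.5)² / 300.5 = 0.4401
χ² = 0.4401 + 0.4401 = 0.8802 ≈ 0.880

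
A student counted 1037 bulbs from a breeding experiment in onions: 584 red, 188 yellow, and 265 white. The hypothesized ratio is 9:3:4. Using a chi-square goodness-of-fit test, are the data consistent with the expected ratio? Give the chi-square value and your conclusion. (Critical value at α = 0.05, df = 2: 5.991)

Expected counts for N = 1037 under a 9:3:4 ratio (total parts = 16):
  red: 1037 × 9/16 = 583.3125
  yellow: 1037 × 3/16 = 194.4375
  white: 1037 × 4/16 = 259.25
χ² = Σ (O − E)² / E
  red: (584 − 583.3125)² / 583.3125 = 0.0008
  yellow: (188 − 194.4375)² / 194.4375 = 0.2131
  white: (265 − 259.25)² / 259.25 = 0.1275
χ² = 0.0008 + 0.2131 + 0.1275 = 0.3414 ≈ 0.341
Degrees of freedom = 3 − 1 = 2; critical value at α = 0.05 is 5.991.
Since 0.341 < 5.991, we fail to reject the null hypothesis — the data are consistent with the 9:3:4 ratio.

0.341; consistent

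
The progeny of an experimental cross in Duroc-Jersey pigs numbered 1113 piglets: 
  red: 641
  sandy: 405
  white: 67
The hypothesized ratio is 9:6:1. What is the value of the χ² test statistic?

0.818

Total ratio parts = 16. Expected numbers out of 1113:
  red: 1113 × 9/16 = 626.0625
  sandy: 1113 × 6/16 = 417.375
  white: 1113 × 1/16 = 69.5625
χ² = Σ (O − E)² / E
  red: (641 − 626.0625)² / 626.0625 = 0.3564
  sandy: (405 − 417.375)² / 417.375 = 0.3669
  white: (67 − 69.5625)² / 69.5625 = 0.0944
χ² = 0.3564 + 0.3669 + 0.0944 = 0.8177 ≈ 0.818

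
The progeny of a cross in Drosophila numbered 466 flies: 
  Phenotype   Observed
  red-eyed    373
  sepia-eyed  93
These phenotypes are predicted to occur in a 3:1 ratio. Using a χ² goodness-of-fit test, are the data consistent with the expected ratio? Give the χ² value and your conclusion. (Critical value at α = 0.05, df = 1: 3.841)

6.320; not consistent

The 3:1 ratio has 4 parts, so with N = 466 the expected counts are:
  red-eyed: 466 × 3/4 = 349.5
  sepia-eyed: 466 × 1/4 = 116.5
χ² = Σ (O − E)² / E
  red-eyed: (373 − 349.5)² / 349.5 = 1.5801
  sepia-eyed: (93 − 116.5)² / 116.5 = 4.7403
χ² = 1.5801 + 4.7403 = 6.3204 ≈ 6.320
Degrees of freedom = 2 − 1 = 1; critical value at α = 0.05 is 3.841.
Since 6.320 > 3.841, we reject the null hypothesis — the data do not fit the 3:1 ratio.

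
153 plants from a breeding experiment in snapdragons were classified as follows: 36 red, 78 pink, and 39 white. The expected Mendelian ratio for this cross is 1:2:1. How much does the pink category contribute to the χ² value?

The 1:2:1 ratio has 4 parts, so with N = 153 the expected counts are:
  red: 153 × 1/4 = 38.25
  pink: 153 × 2/4 = 76.5
  white: 153 × 1/4 = 38.25
Contribution of pink: (78 − 76.5)² / 76.5 = 0.0294

0.029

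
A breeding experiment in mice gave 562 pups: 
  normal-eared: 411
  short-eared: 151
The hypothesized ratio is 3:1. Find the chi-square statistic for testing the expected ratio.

Expected counts for N = 562 under a 3:1 ratio (total parts = 4):
  normal-eared: 562 × 3/4 = 421.5
  short-eared: 562 × 1/4 = 140.5
χ² = Σ (O − E)² / E
  normal-eared: (411 − 421.5)² / 421.5 = 0.2616
  short-eared: (151 − 140.5)² / 140.5 = 0.7847
χ² = 0.2616 + 0.7847 = 1.0463 ≈ 1.046

1.046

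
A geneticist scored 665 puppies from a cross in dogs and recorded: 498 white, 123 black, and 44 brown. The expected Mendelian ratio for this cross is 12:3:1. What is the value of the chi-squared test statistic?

0.167

Under the 12:3:1 hypothesis (Σ ratio = 16, N = 665):
  white: 665 × 12/16 = 498.75
  black: 665 × 3/16 = 124.6875
  brown: 665 × 1/16 = 41.5625
χ² = Σ (O − E)² / E
  white: (498 − 498.75)² / 498.75 = 0.0011
  black: (123 − 124.6875)² / 124.6875 = 0.0228
  brown: (44 − 41.5625)² / 41.5625 = 0.1430
χ² = 0.0011 + 0.0228 + 0.1430 = 0.1669 ≈ 0.167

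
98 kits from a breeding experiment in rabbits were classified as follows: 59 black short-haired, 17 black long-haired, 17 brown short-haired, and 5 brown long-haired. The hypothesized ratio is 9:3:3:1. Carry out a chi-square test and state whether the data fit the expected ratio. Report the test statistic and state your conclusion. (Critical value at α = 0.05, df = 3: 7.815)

0.685; consistent

Expected counts for N = 98 under a 9:3:3:1 ratio (total parts = 16):
  black short-haired: 98 × 9/16 = 55.125
  black long-haired: 98 × 3/16 = 18.375
  brown short-haired: 98 × 3/16 = 18.375
  brown long-haired: 98 × 1/16 = 6.125
χ² = Σ (O − E)² / E
  black short-haired: (59 − 55.125)² / 55.125 = 0.2724
  black long-haired: (17 − 18.375)² / 18.375 = 0.1029
  brown short-haired: (17 − 18.375)² / 18.375 = 0.1029
  brown long-haired: (5 − 6.125)² / 6.125 = 0.2066
χ² = 0.2724 + 0.1029 + 0.1029 + 0.2066 = 0.6848 ≈ 0.685
Degrees of freedom = 4 − 1 = 3; critical value at α = 0.05 is 7.815.
Since 0.685 < 7.815, we fail to reject the null hypothesis — the data are consistent with the 9:3:3:1 ratio.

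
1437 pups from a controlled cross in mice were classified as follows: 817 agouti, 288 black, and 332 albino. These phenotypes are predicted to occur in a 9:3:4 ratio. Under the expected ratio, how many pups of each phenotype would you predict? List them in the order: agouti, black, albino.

Total ratio parts = 16. Expected numbers out of 1437:
  agouti: 1437 × 9/16 = 808.3125
  black: 1437 × 3/16 = 269.4375
  albino: 1437 × 4/16 = 359.25

808.3125, 269.4375, 359.25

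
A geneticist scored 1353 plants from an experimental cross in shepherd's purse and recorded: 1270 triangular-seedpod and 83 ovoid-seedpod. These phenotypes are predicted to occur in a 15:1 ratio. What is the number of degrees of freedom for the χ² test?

A goodness-of-fit test with 2 phenotype classes has df = 2 − 1 = 1.

1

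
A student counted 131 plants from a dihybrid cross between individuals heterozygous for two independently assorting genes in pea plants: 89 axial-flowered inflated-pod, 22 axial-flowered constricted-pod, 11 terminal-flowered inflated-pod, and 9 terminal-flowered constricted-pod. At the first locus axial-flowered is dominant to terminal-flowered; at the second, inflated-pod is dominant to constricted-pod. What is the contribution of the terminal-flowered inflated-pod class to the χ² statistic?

7.489

A dihybrid F₂ with independent assortment and complete dominance at both loci gives a 9:3:3:1 phenotypic ratio.
Under the 9:3:3:1 hypothesis (Σ ratio = 16, N = 131):
  axial-flowered inflated-pod: 131 × 9/16 = 73.6875
  axial-flowered constricted-pod: 131 × 3/16 = 24.5625
  terminal-flowered inflated-pod: 131 × 3/16 = 24.5625
  terminal-flowered constricted-pod: 131 × 1/16 = 8.1875
Contribution of terminal-flowered inflated-pod: (11 − 24.5625)² / 24.5625 = 7.4887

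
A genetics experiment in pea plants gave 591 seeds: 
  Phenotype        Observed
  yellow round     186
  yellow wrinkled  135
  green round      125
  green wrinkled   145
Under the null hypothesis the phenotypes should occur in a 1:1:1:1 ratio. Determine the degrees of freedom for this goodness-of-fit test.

3

A goodness-of-fit test with 4 phenotype classes has df = 4 − 1 = 3.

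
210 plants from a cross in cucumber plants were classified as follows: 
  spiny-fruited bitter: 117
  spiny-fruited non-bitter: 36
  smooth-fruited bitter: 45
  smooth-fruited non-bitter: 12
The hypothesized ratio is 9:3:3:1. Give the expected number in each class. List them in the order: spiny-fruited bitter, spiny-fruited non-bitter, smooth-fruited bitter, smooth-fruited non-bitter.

Total ratio parts = 16. Expected numbers out of 210:
  spiny-fruited bitter: 210 × 9/16 = 118.125
  spiny-fruited non-bitter: 210 × 3/16 = 39.375
  smooth-fruited bitter: 210 × 3/16 = 39.375
  smooth-fruited non-bitter: 210 × 1/16 = 13.125

118.125, 39.375, 39.375, 13.125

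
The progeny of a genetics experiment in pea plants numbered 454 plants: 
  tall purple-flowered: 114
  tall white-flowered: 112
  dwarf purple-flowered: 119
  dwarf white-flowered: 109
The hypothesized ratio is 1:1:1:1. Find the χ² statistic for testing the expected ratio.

0.467

Expected counts for N = 454 under a 1:1:1:1 ratio (total parts = 4):
  tall purple-flowered: 454 × 1/4 = 113.5
  tall white-flowered: 454 × 1/4 = 113.5
  dwarf purple-flowered: 454 × 1/4 = 113.5
  dwarf white-flowered: 454 × 1/4 = 113.5
χ² = Σ (O − E)² / E
  tall purple-flowered: (114 − 113.5)² / 113.5 = 0.0022
  tall white-flowered: (112 − 113.5)² / 113.5 = 0.0198
  dwarf purple-flowered: (119 − 113.5)² / 113.5 = 0.2665
  dwarf white-flowered: (109 − 113.5)² / 113.5 = 0.1784
χ² = 0.0022 + 0.0198 + 0.2665 + 0.1784 = 0.4669 ≈ 0.467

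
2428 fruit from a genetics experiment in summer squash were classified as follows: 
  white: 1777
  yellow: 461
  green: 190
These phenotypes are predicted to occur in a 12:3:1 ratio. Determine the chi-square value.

10.777

Expected counts for N = 2428 under a 12:3:1 ratio (total parts = 16):
  white: 2428 × 12/16 = 1821
  yellow: 2428 × 3/16 = 455.25
  green: 2428 × 1/16 = 151.75
χ² = Σ (O − E)² / E
  white: (1777 − 1821)² / 1821 = 1.0632
  yellow: (461 − 455.25)² / 455.25 = 0.0726
  green: (190 − 151.75)² / 151.75 = 9.6413
χ² = 1.0632 + 0.0726 + 9.6413 = 10.7771 ≈ 10.777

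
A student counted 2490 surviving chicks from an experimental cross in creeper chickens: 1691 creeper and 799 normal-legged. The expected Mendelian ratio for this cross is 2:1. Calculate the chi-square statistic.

1.737

The 2:1 ratio has 3 parts, so with N = 2490 the expected counts are:
  creeper: 2490 × 2/3 = 1660
  normal-legged: 2490 × 1/3 = 830
χ² = Σ (O − E)² / E
  creeper: (1691 − 1660)² / 1660 = 0.5789
  normal-legged: (799 − 830)² / 830 = 1.1578
χ² = 0.5789 + 1.1578 = 1.7367 ≈ 1.737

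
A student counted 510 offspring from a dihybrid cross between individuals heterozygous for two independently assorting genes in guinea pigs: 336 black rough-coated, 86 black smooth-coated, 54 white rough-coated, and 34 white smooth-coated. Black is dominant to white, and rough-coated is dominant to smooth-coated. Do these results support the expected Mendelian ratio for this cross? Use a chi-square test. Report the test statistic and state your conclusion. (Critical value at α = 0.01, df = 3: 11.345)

A dihybrid F₂ with independent assortment and complete dominance at both loci gives a 9:3:3:1 phenotypic ratio.
Under the 9:3:3:1 hypothesis (Σ ratio = 16, N = 510):
  black rough-coated: 510 × 9/16 = 286.875
  black smooth-coated: 510 × 3/16 = 95.625
  white rough-coated: 510 × 3/16 = 95.625
  white smooth-coated: 510 × 1/16 = 31.875
χ² = Σ (O − E)² / E
  black rough-coated: (336 − 286.875)² / 286.875 = 8.4123
  black smooth-coated: (86 − 95.625)² / 95.625 = 0.9688
  white rough-coated: (54 − 95.625)² / 95.625 = 18.1191
  white smooth-coated: (34 − 31.875)² / 31.875 = 0.1417
χ² = 8.4123 + 0.9688 + 18.1191 + 0.1417 = 27.6419 ≈ 27.642
Degrees of freedom = 4 − 1 = 3; critical value at α = 0.01 is 11.345.
Since 27.642 > 11.345, we reject the null hypothesis — the data do not fit the 9:3:3:1 ratio.

27.642; not consistent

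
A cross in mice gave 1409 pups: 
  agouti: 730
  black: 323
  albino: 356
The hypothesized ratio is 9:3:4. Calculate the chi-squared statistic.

18.071

Total ratio parts = 16. Expected numbers out of 1409:
  agouti: 1409 × 9/16 = 792.5625
  black: 1409 × 3/16 = 264.1875
  albino: 1409 × 4/16 = 352.25
χ² = Σ (O − E)² / E
  agouti: (730 − 792.5625)² / 792.5625 = 4.9385
  black: (323 − 264.1875)² / 264.1875 = 13.0926
  albino: (356 − 352.25)² / 352.25 = 0.0399
χ² = 4.9385 + 13.0926 + 0.0399 = 18.071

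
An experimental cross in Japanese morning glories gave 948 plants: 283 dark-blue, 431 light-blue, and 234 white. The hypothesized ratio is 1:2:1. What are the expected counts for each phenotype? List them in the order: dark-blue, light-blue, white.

Total ratio parts = 4. Expected numbers out of 948:
  dark-blue: 948 × 1/4 = 237
  light-blue: 948 × 2/4 = 474
  white: 948 × 1/4 = 237

237, 474, 237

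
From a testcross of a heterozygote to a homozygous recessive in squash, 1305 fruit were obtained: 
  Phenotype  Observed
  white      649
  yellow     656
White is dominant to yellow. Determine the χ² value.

0.038

A testcross of a heterozygote (Aa × aa) gives a 1:1 phenotypic ratio.
Expected counts for N = 1305 under a 1:1 ratio (total parts = 2):
  white: 1305 × 1/2 = 652.5
  yellow: 1305 × 1/2 = 652.5
χ² = Σ (O − E)² / E
  white: (649 − 652.5)² / 652.5 = 0.0188
  yellow: (656 − 652.5)² / 652.5 = 0.0188
χ² = 0.0188 + 0.0188 = 0.0376 ≈ 0.038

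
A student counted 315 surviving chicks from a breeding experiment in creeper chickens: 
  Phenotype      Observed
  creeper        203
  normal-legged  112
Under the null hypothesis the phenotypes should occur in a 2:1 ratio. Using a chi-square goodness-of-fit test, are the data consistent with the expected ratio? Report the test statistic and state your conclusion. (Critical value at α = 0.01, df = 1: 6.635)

Total ratio parts = 3. Expected numbers out of 315:
  creeper: 315 × 2/3 = 210
  normal-legged: 315 × 1/3 = 105
χ² = Σ (O − E)² / E
  creeper: (203 − 210)² / 210 = 0.2333
  normal-legged: (112 − 105)² / 105 = 0.4667
χ² = 0.2333 + 0.4667 = 0.700
Degrees of freedom = 2 − 1 = 1; critical value at α = 0.01 is 6.635.
Since 0.700 < 6.635, we fail to reject the null hypothesis — the data are consistent with the 2:1 ratio.

0.700; consistent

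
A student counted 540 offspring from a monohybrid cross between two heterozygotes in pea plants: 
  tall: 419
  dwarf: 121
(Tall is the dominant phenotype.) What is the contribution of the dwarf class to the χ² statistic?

For a monohybrid cross between heterozygotes with complete dominance, the expected phenotypic ratio is 3:1.
Expected counts for N = 540 under a 3:1 ratio (total parts = 4):
  tall: 540 × 3/4 = 405
  dwarf: 540 × 1/4 = 135
Contribution of dwarf: (121 − 135)² / 135 = 1.4519

1.452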